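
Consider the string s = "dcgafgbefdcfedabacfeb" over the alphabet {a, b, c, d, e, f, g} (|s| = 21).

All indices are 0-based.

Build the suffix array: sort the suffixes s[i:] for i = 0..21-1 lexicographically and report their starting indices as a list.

[14, 16, 3, 20, 15, 6, 17, 10, 1, 13, 9, 0, 19, 12, 7, 8, 18, 11, 4, 2, 5]

sorted suffixes:
  #0 SA[0]=14  'abacfeb'
  #1 SA[1]=16  'acfeb'
  #2 SA[2]=3  'afgbefdcfedabacfeb'
  #3 SA[3]=20  'b'
  #4 SA[4]=15  'bacfeb'
  #5 SA[5]=6  'befdcfedabacfeb'
  #6 SA[6]=17  'cfeb'
  #7 SA[7]=10  'cfedabacfeb'
  #8 SA[8]=1  'cgafgbefdcfedabacfeb'
  #9 SA[9]=13  'dabacfeb'
  #10 SA[10]=9  'dcfedabacfeb'
  #11 SA[11]=0  'dcgafgbefdcfedabacfeb'
  #12 SA[12]=19  'eb'
  #13 SA[13]=12  'edabacfeb'
  #14 SA[14]=7  'efdcfedabacfeb'
  #15 SA[15]=8  'fdcfedabacfeb'
  #16 SA[16]=18  'feb'
  #17 SA[17]=11  'fedabacfeb'
  #18 SA[18]=4  'fgbefdcfedabacfeb'
  #19 SA[19]=2  'gafgbefdcfedabacfeb'
  #20 SA[20]=5  'gbefdcfedabacfeb'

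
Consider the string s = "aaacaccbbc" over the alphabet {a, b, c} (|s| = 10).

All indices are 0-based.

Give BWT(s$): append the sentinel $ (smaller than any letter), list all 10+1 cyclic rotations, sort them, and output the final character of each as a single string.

rank  rotation     last
    0  $aaacaccbbc  c
    1  aaacaccbbc$  $
    2  aacaccbbc$a  a
    3  acaccbbc$aa  a
    4  accbbc$aaac  c
    5  bbc$aaacacc  c
    6  bc$aaacaccb  b
    7  c$aaacaccbb  b
    8  caccbbc$aaa  a
    9  cbbc$aaacac  c
   10  ccbbc$aaaca  a

c$aaccbbaca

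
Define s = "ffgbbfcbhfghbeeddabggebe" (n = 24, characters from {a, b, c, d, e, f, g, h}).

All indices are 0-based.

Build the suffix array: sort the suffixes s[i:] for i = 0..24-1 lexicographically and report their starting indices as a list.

[17, 3, 22, 12, 4, 18, 7, 6, 16, 15, 23, 21, 14, 13, 5, 0, 1, 9, 2, 20, 19, 10, 11, 8]

rank | idx | suffix
   0 |  17 | abggebe
   1 |   3 | bbfcbhfghbeeddabggebe
   2 |  22 | be
   3 |  12 | beeddabggebe
   4 |   4 | bfcbhfghbeeddabggebe
   5 |  18 | bggebe
   6 |   7 | bhfghbeeddabggebe
   7 |   6 | cbhfghbeeddabggebe
   8 |  16 | dabggebe
   9 |  15 | ddabggebe
  10 |  23 | e
  11 |  21 | ebe
  12 |  14 | eddabggebe
  13 |  13 | eeddabggebe
  14 |   5 | fcbhfghbeeddabggebe
  15 |   0 | ffgbbfcbhfghbeeddabggebe
  16 |   1 | fgbbfcbhfghbeeddabggebe
  17 |   9 | fghbeeddabggebe
  18 |   2 | gbbfcbhfghbeeddabggebe
  19 |  20 | gebe
  20 |  19 | ggebe
  21 |  10 | ghbeeddabggebe
  22 |  11 | hbeeddabggebe
  23 |   8 | hfghbeeddabggebe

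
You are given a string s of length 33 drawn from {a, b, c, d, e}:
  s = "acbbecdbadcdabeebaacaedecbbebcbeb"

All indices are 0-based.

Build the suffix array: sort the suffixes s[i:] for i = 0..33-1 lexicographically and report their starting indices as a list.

[17, 12, 18, 0, 8, 20, 32, 16, 7, 25, 2, 28, 30, 26, 3, 13, 19, 24, 1, 29, 10, 5, 11, 6, 9, 22, 31, 15, 27, 23, 4, 21, 14]

rank | idx | suffix
   0 |  17 | aacaedecbbebcbeb
   1 |  12 | abeebaacaedecbbebcbeb
   2 |  18 | acaedecbbebcbeb
   3 |   0 | acbbecdbadcdabeebaacaedecbbebcbeb
   4 |   8 | adcdabeebaacaedecbbebcbeb
   5 |  20 | aedecbbebcbeb
   6 |  32 | b
   7 |  16 | baacaedecbbebcbeb
   8 |   7 | badcdabeebaacaedecbbebcbeb
   9 |  25 | bbebcbeb
  10 |   2 | bbecdbadcdabeebaacaedecbbebcbeb
  11 |  28 | bcbeb
  12 |  30 | beb
  13 |  26 | bebcbeb
  14 |   3 | becdbadcdabeebaacaedecbbebcbeb
  15 |  13 | beebaacaedecbbebcbeb
  16 |  19 | caedecbbebcbeb
  17 |  24 | cbbebcbeb
  18 |   1 | cbbecdbadcdabeebaacaedecbbebcbeb
  19 |  29 | cbeb
  20 |  10 | cdabeebaacaedecbbebcbeb
  21 |   5 | cdbadcdabeebaacaedecbbebcbeb
  22 |  11 | dabeebaacaedecbbebcbeb
  23 |   6 | dbadcdabeebaacaedecbbebcbeb
  24 |   9 | dcdabeebaacaedecbbebcbeb
  25 |  22 | decbbebcbeb
  26 |  31 | eb
  27 |  15 | ebaacaedecbbebcbeb
  28 |  27 | ebcbeb
  29 |  23 | ecbbebcbeb
  30 |   4 | ecdbadcdabeebaacaedecbbebcbeb
  31 |  21 | edecbbebcbeb
  32 |  14 | eebaacaedecbbebcbeb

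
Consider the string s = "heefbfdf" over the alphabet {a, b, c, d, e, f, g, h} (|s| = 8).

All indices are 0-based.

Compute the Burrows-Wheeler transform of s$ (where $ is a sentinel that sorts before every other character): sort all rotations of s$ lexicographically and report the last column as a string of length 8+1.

fffhedeb$

rank  rotation   last
    0  $heefbfdf  f
    1  bfdf$heef  f
    2  df$heefbf  f
    3  eefbfdf$h  h
    4  efbfdf$he  e
    5  f$heefbfd  d
    6  fbfdf$hee  e
    7  fdf$heefb  b
    8  heefbfdf$  $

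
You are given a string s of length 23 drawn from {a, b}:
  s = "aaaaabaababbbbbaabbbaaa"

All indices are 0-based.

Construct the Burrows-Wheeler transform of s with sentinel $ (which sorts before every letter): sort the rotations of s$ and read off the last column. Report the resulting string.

aaab$aaabbaaabbababbabba

rank  rotation                  last
    0  $aaaaabaababbbbbaabbbaaa  a
    1  a$aaaaabaababbbbbaabbbaa  a
    2  aa$aaaaabaababbbbbaabbba  a
    3  aaa$aaaaabaababbbbbaabbb  b
    4  aaaaabaababbbbbaabbbaaa$  $
    5  aaaabaababbbbbaabbbaaa$a  a
    6  aaabaababbbbbaabbbaaa$aa  a
    7  aabaababbbbbaabbbaaa$aaa  a
    8  aababbbbbaabbbaaa$aaaaab  b
    9  aabbbaaa$aaaaabaababbbbb  b
   10  abaababbbbbaabbbaaa$aaaa  a
   11  ababbbbbaabbbaaa$aaaaaba  a
   12  abbbaaa$aaaaabaababbbbba  a
   13  abbbbbaabbbaaa$aaaaabaab  b
   14  baaa$aaaaabaababbbbbaabb  b
   15  baababbbbbaabbbaaa$aaaaa  a
   16  baabbbaaa$aaaaabaababbbb  b
   17  babbbbbaabbbaaa$aaaaabaa  a
   18  bbaaa$aaaaabaababbbbbaab  b
   19  bbaabbbaaa$aaaaabaababbb  b
   20  bbbaaa$aaaaabaababbbbbaa  a
   21  bbbaabbbaaa$aaaaabaababb  b
   22  bbbbaabbbaaa$aaaaabaabab  b
   23  bbbbbaabbbaaa$aaaaabaaba  a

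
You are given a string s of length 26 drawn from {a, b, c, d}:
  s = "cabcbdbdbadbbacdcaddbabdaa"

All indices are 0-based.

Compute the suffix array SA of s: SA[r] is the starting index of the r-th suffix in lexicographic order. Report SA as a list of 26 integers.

[25, 24, 1, 21, 13, 9, 17, 20, 12, 8, 11, 2, 22, 6, 4, 0, 16, 3, 14, 23, 19, 7, 10, 5, 15, 18]

rank→(start, suffix):
  0 → (25, 'a')
  1 → (24, 'aa')
  2 → (1, 'abcbdbdbadbbacdcaddbabdaa')
  3 → (21, 'abdaa')
  4 → (13, 'acdcaddbabdaa')
  5 → (9, 'adbbacdcaddbabdaa')
  6 → (17, 'addbabdaa')
  7 → (20, 'babdaa')
  8 → (12, 'bacdcaddbabdaa')
  9 → (8, 'badbbacdcaddbabdaa')
  10 → (11, 'bbacdcaddbabdaa')
  11 → (2, 'bcbdbdbadbbacdcaddbabdaa')
  12 → (22, 'bdaa')
  13 → (6, 'bdbadbbacdcaddbabdaa')
  14 → (4, 'bdbdbadbbacdcaddbabdaa')
  15 → (0, 'cabcbdbdbadbbacdcaddbabdaa')
  16 → (16, 'caddbabdaa')
  17 → (3, 'cbdbdbadbbacdcaddbabdaa')
  18 → (14, 'cdcaddbabdaa')
  19 → (23, 'daa')
  20 → (19, 'dbabdaa')
  21 → (7, 'dbadbbacdcaddbabdaa')
  22 → (10, 'dbbacdcaddbabdaa')
  23 → (5, 'dbdbadbbacdcaddbabdaa')
  24 → (15, 'dcaddbabdaa')
  25 → (18, 'ddbabdaa')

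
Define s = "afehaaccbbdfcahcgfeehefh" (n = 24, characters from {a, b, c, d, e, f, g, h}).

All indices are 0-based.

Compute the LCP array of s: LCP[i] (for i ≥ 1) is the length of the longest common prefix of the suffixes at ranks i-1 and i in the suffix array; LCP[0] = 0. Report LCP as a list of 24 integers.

rank→(start, suffix):
  0 → (4, 'aaccbbdfcahcgfeehefh')
  1 → (5, 'accbbdfcahcgfeehefh')
  2 → (0, 'afehaaccbbdfcahcgfeehefh')
  3 → (13, 'ahcgfeehefh')
  4 → (8, 'bbdfcahcgfeehefh')
  5 → (9, 'bdfcahcgfeehefh')
  6 → (12, 'cahcgfeehefh')
  7 → (7, 'cbbdfcahcgfeehefh')
  8 → (6, 'ccbbdfcahcgfeehefh')
  9 → (15, 'cgfeehefh')
  10 → (10, 'dfcahcgfeehefh')
  11 → (18, 'eehefh')
  12 → (21, 'efh')
  13 → (2, 'ehaaccbbdfcahcgfeehefh')
  14 → (19, 'ehefh')
  15 → (11, 'fcahcgfeehefh')
  16 → (17, 'feehefh')
  17 → (1, 'fehaaccbbdfcahcgfeehefh')
  18 → (22, 'fh')
  19 → (16, 'gfeehefh')
  20 → (23, 'h')
  21 → (3, 'haaccbbdfcahcgfeehefh')
  22 → (14, 'hcgfeehefh')
  23 → (20, 'hefh')

SA = [4, 5, 0, 13, 8, 9, 12, 7, 6, 15, 10, 18, 21, 2, 19, 11, 17, 1, 22, 16, 23, 3, 14, 20]
i: (SA[i-1],SA[i]) lcp shared
  1: (4,5) 1 'a'
  2: (5,0) 1 'a'
  3: (0,13) 1 'a'
  4: (13,8) 0 ''
  5: (8,9) 1 'b'
  6: (9,12) 0 ''
  7: (12,7) 1 'c'
  8: (7,6) 1 'c'
  9: (6,15) 1 'c'
  10: (15,10) 0 ''
  11: (10,18) 0 ''
  12: (18,21) 1 'e'
  13: (21,2) 1 'e'
  14: (2,19) 2 'eh'
  15: (19,11) 0 ''
  16: (11,17) 1 'f'
  17: (17,1) 2 'fe'
  18: (1,22) 1 'f'
  19: (22,16) 0 ''
  20: (16,23) 0 ''
  21: (23,3) 1 'h'
  22: (3,14) 1 'h'
  23: (14,20) 1 'h'

[0, 1, 1, 1, 0, 1, 0, 1, 1, 1, 0, 0, 1, 1, 2, 0, 1, 2, 1, 0, 0, 1, 1, 1]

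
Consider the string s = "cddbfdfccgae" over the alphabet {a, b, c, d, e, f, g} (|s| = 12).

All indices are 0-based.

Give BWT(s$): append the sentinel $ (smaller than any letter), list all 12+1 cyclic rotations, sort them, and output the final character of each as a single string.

egdf$cdcfadbc

rank  rotation       last
    0  $cddbfdfccgae  e
    1  ae$cddbfdfccg  g
    2  bfdfccgae$cdd  d
    3  ccgae$cddbfdf  f
    4  cddbfdfccgae$  $
    5  cgae$cddbfdfc  c
    6  dbfdfccgae$cd  d
    7  ddbfdfccgae$c  c
    8  dfccgae$cddbf  f
    9  e$cddbfdfccga  a
   10  fccgae$cddbfd  d
   11  fdfccgae$cddb  b
   12  gae$cddbfdfcc  c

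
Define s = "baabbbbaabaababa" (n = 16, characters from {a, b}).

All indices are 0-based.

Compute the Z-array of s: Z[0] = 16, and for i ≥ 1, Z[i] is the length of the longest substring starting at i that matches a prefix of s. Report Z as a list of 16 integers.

[16, 0, 0, 1, 1, 1, 4, 0, 0, 4, 0, 0, 2, 0, 2, 0]

Z[0]=16
i=1: outside box; Z[1]=0
i=2: outside box; Z[2]=0
i=3: outside box; Z[3]=1 scan→box=[3,4)
i=4: outside box; Z[4]=1 scan→box=[4,5)
i=5: outside box; Z[5]=1 scan→box=[5,6)
i=6: outside box; Z[6]=4 scan→box=[6,10)
i=7: min(r-i=3, Z[1]=0)=0; Z[7]=0
i=8: min(r-i=2, Z[2]=0)=0; Z[8]=0
i=9: min(r-i=1, Z[3]=1)=1; Z[9]=4 scan→box=[9,13)
i=10: min(r-i=3, Z[1]=0)=0; Z[10]=0
i=11: min(r-i=2, Z[2]=0)=0; Z[11]=0
i=12: min(r-i=1, Z[3]=1)=1; Z[12]=2 scan→box=[12,14)
i=13: min(r-i=1, Z[1]=0)=0; Z[13]=0
i=14: outside box; Z[14]=2 scan→box=[14,16)
i=15: min(r-i=1, Z[1]=0)=0; Z[15]=0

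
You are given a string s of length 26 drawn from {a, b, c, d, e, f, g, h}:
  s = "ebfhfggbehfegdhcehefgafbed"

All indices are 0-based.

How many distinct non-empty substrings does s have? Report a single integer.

329

rank→(start, suffix):
  0 → (21, 'afbed')
  1 → (23, 'bed')
  2 → (7, 'behfegdhcehefgafbed')
  3 → (1, 'bfhfggbehfegdhcehefgafbed')
  4 → (15, 'cehefgafbed')
  5 → (25, 'd')
  6 → (13, 'dhcehefgafbed')
  7 → (0, 'ebfhfggbehfegdhcehefgafbed')
  8 → (24, 'ed')
  9 → (18, 'efgafbed')
  10 → (11, 'egdhcehefgafbed')
  11 → (16, 'ehefgafbed')
  12 → (8, 'ehfegdhcehefgafbed')
  13 → (22, 'fbed')
  14 → (10, 'fegdhcehefgafbed')
  15 → (19, 'fgafbed')
  16 → (4, 'fggbehfegdhcehefgafbed')
  17 → (2, 'fhfggbehfegdhcehefgafbed')
  18 → (20, 'gafbed')
  19 → (6, 'gbehfegdhcehefgafbed')
  20 → (12, 'gdhcehefgafbed')
  21 → (5, 'ggbehfegdhcehefgafbed')
  22 → (14, 'hcehefgafbed')
  23 → (17, 'hefgafbed')
  24 → (9, 'hfegdhcehefgafbed')
  25 → (3, 'hfggbehfegdhcehefgafbed')

SA = [21, 23, 7, 1, 15, 25, 13, 0, 24, 18, 11, 16, 8, 22, 10, 19, 4, 2, 20, 6, 12, 5, 14, 17, 9, 3]
i: (SA[i-1],SA[i]) lcp shared
  1: (21,23) 0 ''
  2: (23,7) 2 'be'
  3: (7,1) 1 'b'
  4: (1,15) 0 ''
  5: (15,25) 0 ''
  6: (25,13) 1 'd'
  7: (13,0) 0 ''
  8: (0,24) 1 'e'
  9: (24,18) 1 'e'
  10: (18,11) 1 'e'
  11: (11,16) 1 'e'
  12: (16,8) 2 'eh'
  13: (8,22) 0 ''
  14: (22,10) 1 'f'
  15: (10,19) 1 'f'
  16: (19,4) 2 'fg'
  17: (4,2) 1 'f'
  18: (2,20) 0 ''
  19: (20,6) 1 'g'
  20: (6,12) 1 'g'
  21: (12,5) 1 'g'
  22: (5,14) 0 ''
  23: (14,17) 1 'h'
  24: (17,9) 1 'h'
  25: (9,3) 2 'hf'

n(n+1)/2 = 26·27/2 = 351
Σ LCP = 0 + 0 + 2 + 1 + 0 + 0 + 1 + 0 + 1 + 1 + 1 + 1 + 2 + 0 + 1 + 1 + 2 + 1 + 0 + 1 + 1 + 1 + 0 + 1 + 1 + 2 = 22
distinct = 351 − 22 = 329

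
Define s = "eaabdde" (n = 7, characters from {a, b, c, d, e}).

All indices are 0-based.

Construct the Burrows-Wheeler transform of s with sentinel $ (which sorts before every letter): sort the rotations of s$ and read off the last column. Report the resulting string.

rank  rotation  last
    0  $eaabdde  e
    1  aabdde$e  e
    2  abdde$ea  a
    3  bdde$eaa  a
    4  dde$eaab  b
    5  de$eaabd  d
    6  e$eaabdd  d
    7  eaabdde$  $

eeaabdd$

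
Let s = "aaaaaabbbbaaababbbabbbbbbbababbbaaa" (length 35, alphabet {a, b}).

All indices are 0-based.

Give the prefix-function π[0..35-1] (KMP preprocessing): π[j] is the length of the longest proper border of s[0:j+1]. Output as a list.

[0, 1, 2, 3, 4, 5, 0, 0, 0, 0, 1, 2, 3, 0, 1, 0, 0, 0, 1, 0, 0, 0, 0, 0, 0, 0, 1, 0, 1, 0, 0, 0, 1, 2, 3]

π[0] = 0
j=1 s[j]='a': π[1]=1 (border 'a')
j=2 s[j]='a': π[2]=2 (border 'aa')
j=3 s[j]='a': π[3]=3 (border 'aaa')
j=4 s[j]='a': π[4]=4 (border 'aaaa')
j=5 s[j]='a': π[5]=5 (border 'aaaaa')
j=6 s[j]='b': k: 5→4→3→2→1→0; π[6]=0 (border '')
j=7 s[j]='b': π[7]=0 (border '')
j=8 s[j]='b': π[8]=0 (border '')
j=9 s[j]='b': π[9]=0 (border '')
j=10 s[j]='a': π[10]=1 (border 'a')
j=11 s[j]='a': π[11]=2 (border 'aa')
j=12 s[j]='a': π[12]=3 (border 'aaa')
j=13 s[j]='b': k: 3→2→1→0; π[13]=0 (border '')
j=14 s[j]='a': π[14]=1 (border 'a')
j=15 s[j]='b': k: 1→0; π[15]=0 (border '')
j=16 s[j]='b': π[16]=0 (border '')
j=17 s[j]='b': π[17]=0 (border '')
j=18 s[j]='a': π[18]=1 (border 'a')
j=19 s[j]='b': k: 1→0; π[19]=0 (border '')
j=20 s[j]='b': π[20]=0 (border '')
j=21 s[j]='b': π[21]=0 (border '')
j=22 s[j]='b': π[22]=0 (border '')
j=23 s[j]='b': π[23]=0 (border '')
j=24 s[j]='b': π[24]=0 (border '')
j=25 s[j]='b': π[25]=0 (border '')
j=26 s[j]='a': π[26]=1 (border 'a')
j=27 s[j]='b': k: 1→0; π[27]=0 (border '')
j=28 s[j]='a': π[28]=1 (border 'a')
j=29 s[j]='b': k: 1→0; π[29]=0 (border '')
j=30 s[j]='b': π[30]=0 (border '')
j=31 s[j]='b': π[31]=0 (border '')
j=32 s[j]='a': π[32]=1 (border 'a')
j=33 s[j]='a': π[33]=2 (border 'aa')
j=34 s[j]='a': π[34]=3 (border 'aaa')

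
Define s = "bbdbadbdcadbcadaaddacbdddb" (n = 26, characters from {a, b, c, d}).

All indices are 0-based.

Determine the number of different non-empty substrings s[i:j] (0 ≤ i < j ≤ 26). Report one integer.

315

rank | idx | suffix
   0 |  15 | aaddacbdddb
   1 |  19 | acbdddb
   2 |  13 | adaaddacbdddb
   3 |   9 | adbcadaaddacbdddb
   4 |   4 | adbdcadbcadaaddacbdddb
   5 |  16 | addacbdddb
   6 |  25 | b
   7 |   3 | badbdcadbcadaaddacbdddb
   8 |   0 | bbdbadbdcadbcadaaddacbdddb
   9 |  11 | bcadaaddacbdddb
  10 |   1 | bdbadbdcadbcadaaddacbdddb
  11 |   6 | bdcadbcadaaddacbdddb
  12 |  21 | bdddb
  13 |  12 | cadaaddacbdddb
  14 |   8 | cadbcadaaddacbdddb
  15 |  20 | cbdddb
  16 |  14 | daaddacbdddb
  17 |  18 | dacbdddb
  18 |  24 | db
  19 |   2 | dbadbdcadbcadaaddacbdddb
  20 |  10 | dbcadaaddacbdddb
  21 |   5 | dbdcadbcadaaddacbdddb
  22 |   7 | dcadbcadaaddacbdddb
  23 |  17 | ddacbdddb
  24 |  23 | ddb
  25 |  22 | dddb

SA = [15, 19, 13, 9, 4, 16, 25, 3, 0, 11, 1, 6, 21, 12, 8, 20, 14, 18, 24, 2, 10, 5, 7, 17, 23, 22]
i: (SA[i-1],SA[i]) lcp shared
  1: (15,19) 1 'a'
  2: (19,13) 1 'a'
  3: (13,9) 2 'ad'
  4: (9,4) 3 'adb'
  5: (4,16) 2 'ad'
  6: (16,25) 0 ''
  7: (25,3) 1 'b'
  8: (3,0) 1 'b'
  9: (0,11) 1 'b'
  10: (11,1) 1 'b'
  11: (1,6) 2 'bd'
  12: (6,21) 2 'bd'
  13: (21,12) 0 ''
  14: (12,8) 3 'cad'
  15: (8,20) 1 'c'
  16: (20,14) 0 ''
  17: (14,18) 2 'da'
  18: (18,24) 1 'd'
  19: (24,2) 2 'db'
  20: (2,10) 2 'db'
  21: (10,5) 2 'db'
  22: (5,7) 1 'd'
  23: (7,17) 1 'd'
  24: (17,23) 2 'dd'
  25: (23,22) 2 'dd'

n(n+1)/2 = 26·27/2 = 351
Σ LCP = 0 + 1 + 1 + 2 + 3 + 2 + 0 + 1 + 1 + 1 + 1 + 2 + 2 + 0 + 3 + 1 + 0 + 2 + 1 + 2 + 2 + 2 + 1 + 1 + 2 + 2 = 36
distinct = 351 − 36 = 315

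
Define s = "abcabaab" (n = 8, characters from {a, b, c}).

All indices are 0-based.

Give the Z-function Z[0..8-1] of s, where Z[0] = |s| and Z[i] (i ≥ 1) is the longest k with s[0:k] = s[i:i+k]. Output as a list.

Z[0]=8
i=1: i≥r, start 0; Z[1]=0
i=2: i≥r, start 0; Z[2]=0
i=3: i≥r, start 0; Z[3]=2 grow→box=[3,5)
i=4: min(r-i=1, Z[1]=0)=0; Z[4]=0
i=5: i≥r, start 0; Z[5]=1 grow→box=[5,6)
i=6: i≥r, start 0; Z[6]=2 grow→box=[6,8)
i=7: min(r-i=1, Z[1]=0)=0; Z[7]=0

[8, 0, 0, 2, 0, 1, 2, 0]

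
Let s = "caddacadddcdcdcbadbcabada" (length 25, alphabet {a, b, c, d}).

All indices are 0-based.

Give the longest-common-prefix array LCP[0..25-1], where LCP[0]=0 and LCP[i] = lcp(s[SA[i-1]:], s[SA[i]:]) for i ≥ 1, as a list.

[0, 1, 1, 1, 2, 2, 3, 0, 3, 1, 0, 2, 4, 1, 1, 3, 0, 2, 1, 1, 2, 4, 1, 2, 2]

sorted suffixes:
  #0 SA[0]=24  'a'
  #1 SA[1]=20  'abada'
  #2 SA[2]=4  'acadddcdcdcbadbcabada'
  #3 SA[3]=22  'ada'
  #4 SA[4]=16  'adbcabada'
  #5 SA[5]=1  'addacadddcdcdcbadbcabada'
  #6 SA[6]=6  'adddcdcdcbadbcabada'
  #7 SA[7]=21  'bada'
  #8 SA[8]=15  'badbcabada'
  #9 SA[9]=18  'bcabada'
  #10 SA[10]=19  'cabada'
  #11 SA[11]=0  'caddacadddcdcdcbadbcabada'
  #12 SA[12]=5  'cadddcdcdcbadbcabada'
  #13 SA[13]=14  'cbadbcabada'
  #14 SA[14]=12  'cdcbadbcabada'
  #15 SA[15]=10  'cdcdcbadbcabada'
  #16 SA[16]=23  'da'
  #17 SA[17]=3  'dacadddcdcdcbadbcabada'
  #18 SA[18]=17  'dbcabada'
  #19 SA[19]=13  'dcbadbcabada'
  #20 SA[20]=11  'dcdcbadbcabada'
  #21 SA[21]=9  'dcdcdcbadbcabada'
  #22 SA[22]=2  'ddacadddcdcdcbadbcabada'
  #23 SA[23]=8  'ddcdcdcbadbcabada'
  #24 SA[24]=7  'dddcdcdcbadbcabada'

SA = [24, 20, 4, 22, 16, 1, 6, 21, 15, 18, 19, 0, 5, 14, 12, 10, 23, 3, 17, 13, 11, 9, 2, 8, 7]
i: (SA[i-1],SA[i]) lcp shared
  1: (24,20) 1 'a'
  2: (20,4) 1 'a'
  3: (4,22) 1 'a'
  4: (22,16) 2 'ad'
  5: (16,1) 2 'ad'
  6: (1,6) 3 'add'
  7: (6,21) 0 ''
  8: (21,15) 3 'bad'
  9: (15,18) 1 'b'
  10: (18,19) 0 ''
  11: (19,0) 2 'ca'
  12: (0,5) 4 'cadd'
  13: (5,14) 1 'c'
  14: (14,12) 1 'c'
  15: (12,10) 3 'cdc'
  16: (10,23) 0 ''
  17: (23,3) 2 'da'
  18: (3,17) 1 'd'
  19: (17,13) 1 'd'
  20: (13,11) 2 'dc'
  21: (11,9) 4 'dcdc'
  22: (9,2) 1 'd'
  23: (2,8) 2 'dd'
  24: (8,7) 2 'dd'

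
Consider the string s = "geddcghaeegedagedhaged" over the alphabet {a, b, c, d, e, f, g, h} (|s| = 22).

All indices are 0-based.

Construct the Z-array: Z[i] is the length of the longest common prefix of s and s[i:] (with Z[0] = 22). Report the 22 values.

[22, 0, 0, 0, 0, 1, 0, 0, 0, 0, 3, 0, 0, 0, 3, 0, 0, 0, 0, 3, 0, 0]

Z[0]=22
i=1: outside box; Z[1]=0
i=2: outside box; Z[2]=0
i=3: outside box; Z[3]=0
i=4: outside box; Z[4]=0
i=5: outside box; Z[5]=1 scan→box=[5,6)
i=6: outside box; Z[6]=0
i=7: outside box; Z[7]=0
i=8: outside box; Z[8]=0
i=9: outside box; Z[9]=0
i=10: outside box; Z[10]=3 scan→box=[10,13)
i=11: min(r-i=2, Z[1]=0)=0; Z[11]=0
i=12: min(r-i=1, Z[2]=0)=0; Z[12]=0
i=13: outside box; Z[13]=0
i=14: outside box; Z[14]=3 scan→box=[14,17)
i=15: min(r-i=2, Z[1]=0)=0; Z[15]=0
i=16: min(r-i=1, Z[2]=0)=0; Z[16]=0
i=17: outside box; Z[17]=0
i=18: outside box; Z[18]=0
i=19: outside box; Z[19]=3 scan→box=[19,22)
i=20: min(r-i=2, Z[1]=0)=0; Z[20]=0
i=21: min(r-i=1, Z[2]=0)=0; Z[21]=0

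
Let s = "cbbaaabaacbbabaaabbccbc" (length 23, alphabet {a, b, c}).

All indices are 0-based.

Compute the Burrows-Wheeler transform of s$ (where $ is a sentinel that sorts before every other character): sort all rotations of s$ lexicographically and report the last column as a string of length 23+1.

rank  rotation                  last
    0  $cbbaaabaacbbabaaabbccbc  c
    1  aaabaacbbabaaabbccbc$cbb  b
    2  aaabbccbc$cbbaaabaacbbab  b
    3  aabaacbbabaaabbccbc$cbba  a
    4  aabbccbc$cbbaaabaacbbaba  a
    5  aacbbabaaabbccbc$cbbaaab  b
    6  abaaabbccbc$cbbaaabaacbb  b
    7  abaacbbabaaabbccbc$cbbaa  a
    8  abbccbc$cbbaaabaacbbabaa  a
    9  acbbabaaabbccbc$cbbaaaba  a
   10  baaabaacbbabaaabbccbc$cb  b
   11  baaabbccbc$cbbaaabaacbba  a
   12  baacbbabaaabbccbc$cbbaaa  a
   13  babaaabbccbc$cbbaaabaacb  b
   14  bbaaabaacbbabaaabbccbc$c  c
   15  bbabaaabbccbc$cbbaaabaac  c
   16  bbccbc$cbbaaabaacbbabaaa  a
   17  bc$cbbaaabaacbbabaaabbcc  c
   18  bccbc$cbbaaabaacbbabaaab  b
   19  c$cbbaaabaacbbabaaabbccb  b
   20  cbbaaabaacbbabaaabbccbc$  $
   21  cbbabaaabbccbc$cbbaaabaa  a
   22  cbc$cbbaaabaacbbabaaabbc  c
   23  ccbc$cbbaaabaacbbabaaabb  b

cbbaabbaaabaabccacbb$acb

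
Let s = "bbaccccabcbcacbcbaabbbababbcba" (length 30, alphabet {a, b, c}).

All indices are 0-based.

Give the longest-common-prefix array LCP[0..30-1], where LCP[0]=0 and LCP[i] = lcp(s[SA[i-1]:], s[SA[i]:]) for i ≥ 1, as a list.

sorted suffixes:
  #0 SA[0]=29  'a'
  #1 SA[1]=17  'aabbbababbcba'
  #2 SA[2]=22  'ababbcba'
  #3 SA[3]=18  'abbbababbcba'
  #4 SA[4]=24  'abbcba'
  #5 SA[5]=7  'abcbcacbcbaabbbababbcba'
  #6 SA[6]=12  'acbcbaabbbababbcba'
  #7 SA[7]=2  'accccabcbcacbcbaabbbababbcba'
  #8 SA[8]=28  'ba'
  #9 SA[9]=16  'baabbbababbcba'
  #10 SA[10]=21  'bababbcba'
  #11 SA[11]=23  'babbcba'
  #12 SA[12]=1  'baccccabcbcacbcbaabbbababbcba'
  #13 SA[13]=20  'bbababbcba'
  #14 SA[14]=0  'bbaccccabcbcacbcbaabbbababbcba'
  #15 SA[15]=19  'bbbababbcba'
  #16 SA[16]=25  'bbcba'
  #17 SA[17]=10  'bcacbcbaabbbababbcba'
  #18 SA[18]=26  'bcba'
  #19 SA[19]=14  'bcbaabbbababbcba'
  #20 SA[20]=8  'bcbcacbcbaabbbababbcba'
  #21 SA[21]=6  'cabcbcacbcbaabbbababbcba'
  #22 SA[22]=11  'cacbcbaabbbababbcba'
  #23 SA[23]=27  'cba'
  #24 SA[24]=15  'cbaabbbababbcba'
  #25 SA[25]=9  'cbcacbcbaabbbababbcba'
  #26 SA[26]=13  'cbcbaabbbababbcba'
  #27 SA[27]=5  'ccabcbcacbcbaabbbababbcba'
  #28 SA[28]=4  'cccabcbcacbcbaabbbababbcba'
  #29 SA[29]=3  'ccccabcbcacbcbaabbbababbcba'

SA = [29, 17, 22, 18, 24, 7, 12, 2, 28, 16, 21, 23, 1, 20, 0, 19, 25, 10, 26, 14, 8, 6, 11, 27, 15, 9, 13, 5, 4, 3]
[i] adj suffixes → lcp
  [1] 29/17 → 1 ('a')
  [2] 17/22 → 1 ('a')
  [3] 22/18 → 2 ('ab')
  [4] 18/24 → 3 ('abb')
  [5] 24/7 → 2 ('ab')
  [6] 7/12 → 1 ('a')
  [7] 12/2 → 2 ('ac')
  [8] 2/28 → 0 ('')
  [9] 28/16 → 2 ('ba')
  [10] 16/21 → 2 ('ba')
  [11] 21/23 → 3 ('bab')
  [12] 23/1 → 2 ('ba')
  [13] 1/20 → 1 ('b')
  [14] 20/0 → 3 ('bba')
  [15] 0/19 → 2 ('bb')
  [16] 19/25 → 2 ('bb')
  [17] 25/10 → 1 ('b')
  [18] 10/26 → 2 ('bc')
  [19] 26/14 → 4 ('bcba')
  [20] 14/8 → 3 ('bcb')
  [21] 8/6 → 0 ('')
  [22] 6/11 → 2 ('ca')
  [23] 11/27 → 1 ('c')
  [24] 27/15 → 3 ('cba')
  [25] 15/9 → 2 ('cb')
  [26] 9/13 → 3 ('cbc')
  [27] 13/5 → 1 ('c')
  [28] 5/4 → 2 ('cc')
  [29] 4/3 → 3 ('ccc')

[0, 1, 1, 2, 3, 2, 1, 2, 0, 2, 2, 3, 2, 1, 3, 2, 2, 1, 2, 4, 3, 0, 2, 1, 3, 2, 3, 1, 2, 3]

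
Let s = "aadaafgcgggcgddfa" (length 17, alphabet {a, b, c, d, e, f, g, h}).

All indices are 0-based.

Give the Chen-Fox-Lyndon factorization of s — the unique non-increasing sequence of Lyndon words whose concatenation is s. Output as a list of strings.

["aadaafgcgggcgddf", "a"]

emit factor 1: 'aadaafgcgggcgddf' (i=0, period=16)
emit factor 2: 'a' (i=16, period=1)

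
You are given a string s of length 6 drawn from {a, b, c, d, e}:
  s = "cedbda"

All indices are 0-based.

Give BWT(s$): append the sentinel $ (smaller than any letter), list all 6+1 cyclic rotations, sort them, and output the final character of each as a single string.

rank  rotation last
    0  $cedbda  a
    1  a$cedbd  d
    2  bda$ced  d
    3  cedbda$  $
    4  da$cedb  b
    5  dbda$ce  e
    6  edbda$c  c

add$bec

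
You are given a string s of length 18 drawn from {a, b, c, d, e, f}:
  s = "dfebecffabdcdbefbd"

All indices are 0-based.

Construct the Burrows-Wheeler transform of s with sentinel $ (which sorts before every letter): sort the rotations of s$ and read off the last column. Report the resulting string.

dffaeddebcb$fbbfedc

rank  rotation             last
    0  $dfebecffabdcdbefbd  d
    1  abdcdbefbd$dfebecff  f
    2  bd$dfebecffabdcdbef  f
    3  bdcdbefbd$dfebecffa  a
    4  becffabdcdbefbd$dfe  e
    5  befbd$dfebecffabdcd  d
    6  cdbefbd$dfebecffabd  d
    7  cffabdcdbefbd$dfebe  e
    8  d$dfebecffabdcdbefb  b
    9  dbefbd$dfebecffabdc  c
   10  dcdbefbd$dfebecffab  b
   11  dfebecffabdcdbefbd$  $
   12  ebecffabdcdbefbd$df  f
   13  ecffabdcdbefbd$dfeb  b
   14  efbd$dfebecffabdcdb  b
   15  fabdcdbefbd$dfebecf  f
   16  fbd$dfebecffabdcdbe  e
   17  febecffabdcdbefbd$d  d
   18  ffabdcdbefbd$dfebec  c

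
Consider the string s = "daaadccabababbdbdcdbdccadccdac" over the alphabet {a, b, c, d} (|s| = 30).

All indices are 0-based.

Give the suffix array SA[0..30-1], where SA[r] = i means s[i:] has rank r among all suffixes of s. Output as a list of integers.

sorted suffixes:
  #0 SA[0]=1  'aaadccabababbdbdcdbdccadccdac'
  #1 SA[1]=2  'aadccabababbdbdcdbdccadccdac'
  #2 SA[2]=7  'abababbdbdcdbdccadccdac'
  #3 SA[3]=9  'ababbdbdcdbdccadccdac'
  #4 SA[4]=11  'abbdbdcdbdccadccdac'
  #5 SA[5]=28  'ac'
  #6 SA[6]=3  'adccabababbdbdcdbdccadccdac'
  #7 SA[7]=23  'adccdac'
  #8 SA[8]=8  'bababbdbdcdbdccadccdac'
  #9 SA[9]=10  'babbdbdcdbdccadccdac'
  #10 SA[10]=12  'bbdbdcdbdccadccdac'
  #11 SA[11]=13  'bdbdcdbdccadccdac'
  #12 SA[12]=19  'bdccadccdac'
  #13 SA[13]=15  'bdcdbdccadccdac'
  #14 SA[14]=29  'c'
  #15 SA[15]=6  'cabababbdbdcdbdccadccdac'
  #16 SA[16]=22  'cadccdac'
  #17 SA[17]=5  'ccabababbdbdcdbdccadccdac'
  #18 SA[18]=21  'ccadccdac'
  #19 SA[19]=25  'ccdac'
  #20 SA[20]=26  'cdac'
  #21 SA[21]=17  'cdbdccadccdac'
  #22 SA[22]=0  'daaadccabababbdbdcdbdccadccdac'
  #23 SA[23]=27  'dac'
  #24 SA[24]=18  'dbdccadccdac'
  #25 SA[25]=14  'dbdcdbdccadccdac'
  #26 SA[26]=4  'dccabababbdbdcdbdccadccdac'
  #27 SA[27]=20  'dccadccdac'
  #28 SA[28]=24  'dccdac'
  #29 SA[29]=16  'dcdbdccadccdac'

[1, 2, 7, 9, 11, 28, 3, 23, 8, 10, 12, 13, 19, 15, 29, 6, 22, 5, 21, 25, 26, 17, 0, 27, 18, 14, 4, 20, 24, 16]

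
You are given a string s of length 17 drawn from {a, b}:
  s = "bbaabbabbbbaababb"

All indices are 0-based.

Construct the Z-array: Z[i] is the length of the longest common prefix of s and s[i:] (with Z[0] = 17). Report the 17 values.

[17, 1, 0, 0, 3, 1, 0, 2, 2, 5, 1, 0, 0, 1, 0, 2, 1]

Z[0]=17
i=1: i≥r, start 0; Z[1]=1 grow→box=[1,2)
i=2: i≥r, start 0; Z[2]=0
i=3: i≥r, start 0; Z[3]=0
i=4: i≥r, start 0; Z[4]=3 grow→box=[4,7)
i=5: min(r-i=2, Z[1]=1)=1; Z[5]=1
i=6: min(r-i=1, Z[2]=0)=0; Z[6]=0
i=7: i≥r, start 0; Z[7]=2 grow→box=[7,9)
i=8: min(r-i=1, Z[1]=1)=1; Z[8]=2 grow→box=[8,10)
i=9: min(r-i=1, Z[1]=1)=1; Z[9]=5 grow→box=[9,14)
i=10: min(r-i=4, Z[1]=1)=1; Z[10]=1
i=11: min(r-i=3, Z[2]=0)=0; Z[11]=0
i=12: min(r-i=2, Z[3]=0)=0; Z[12]=0
i=13: min(r-i=1, Z[4]=3)=1; Z[13]=1
i=14: i≥r, start 0; Z[14]=0
i=15: i≥r, start 0; Z[15]=2 grow→box=[15,17)
i=16: min(r-i=1, Z[1]=1)=1; Z[16]=1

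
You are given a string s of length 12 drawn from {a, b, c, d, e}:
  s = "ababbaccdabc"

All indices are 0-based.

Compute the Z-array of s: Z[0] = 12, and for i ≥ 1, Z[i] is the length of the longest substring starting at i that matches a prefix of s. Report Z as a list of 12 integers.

[12, 0, 2, 0, 0, 1, 0, 0, 0, 2, 0, 0]

Z[0]=12
i=1: i≥r, start 0; Z[1]=0
i=2: i≥r, start 0; Z[2]=2 extend→box=[2,4)
i=3: min(r-i=1, Z[1]=0)=0; Z[3]=0
i=4: i≥r, start 0; Z[4]=0
i=5: i≥r, start 0; Z[5]=1 extend→box=[5,6)
i=6: i≥r, start 0; Z[6]=0
i=7: i≥r, start 0; Z[7]=0
i=8: i≥r, start 0; Z[8]=0
i=9: i≥r, start 0; Z[9]=2 extend→box=[9,11)
i=10: min(r-i=1, Z[1]=0)=0; Z[10]=0
i=11: i≥r, start 0; Z[11]=0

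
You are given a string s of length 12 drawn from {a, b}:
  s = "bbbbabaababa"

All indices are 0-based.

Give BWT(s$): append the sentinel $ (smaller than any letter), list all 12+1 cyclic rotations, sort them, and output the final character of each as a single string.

rank  rotation       last
    0  $bbbbabaababa  a
    1  a$bbbbabaabab  b
    2  aababa$bbbbab  b
    3  aba$bbbbabaab  b
    4  abaababa$bbbb  b
    5  ababa$bbbbaba  a
    6  ba$bbbbabaaba  a
    7  baababa$bbbba  a
    8  baba$bbbbabaa  a
    9  babaababa$bbb  b
   10  bbabaababa$bb  b
   11  bbbabaababa$b  b
   12  bbbbabaababa$  $

abbbbaaaabbb$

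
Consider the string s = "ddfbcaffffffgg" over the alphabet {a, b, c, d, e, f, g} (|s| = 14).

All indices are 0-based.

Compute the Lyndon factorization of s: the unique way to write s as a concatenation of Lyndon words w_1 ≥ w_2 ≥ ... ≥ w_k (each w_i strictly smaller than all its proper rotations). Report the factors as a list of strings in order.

["ddf", "bc", "affffffgg"]

emit factor 1: 'ddf' (i=0, period=3)
emit factor 2: 'bc' (i=3, period=2)
emit factor 3: 'affffffgg' (i=5, period=9)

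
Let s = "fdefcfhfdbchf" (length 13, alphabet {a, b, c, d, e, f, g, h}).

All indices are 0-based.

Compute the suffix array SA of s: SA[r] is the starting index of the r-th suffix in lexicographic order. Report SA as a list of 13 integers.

rank | idx | suffix
   0 |   9 | bchf
   1 |   4 | cfhfdbchf
   2 |  10 | chf
   3 |   8 | dbchf
   4 |   1 | defcfhfdbchf
   5 |   2 | efcfhfdbchf
   6 |  12 | f
   7 |   3 | fcfhfdbchf
   8 |   7 | fdbchf
   9 |   0 | fdefcfhfdbchf
  10 |   5 | fhfdbchf
  11 |  11 | hf
  12 |   6 | hfdbchf

[9, 4, 10, 8, 1, 2, 12, 3, 7, 0, 5, 11, 6]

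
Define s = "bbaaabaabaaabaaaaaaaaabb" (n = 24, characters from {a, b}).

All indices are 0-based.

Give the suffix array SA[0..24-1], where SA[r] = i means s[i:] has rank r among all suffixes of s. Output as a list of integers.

[13, 14, 15, 16, 17, 18, 9, 2, 19, 10, 6, 3, 20, 11, 7, 4, 21, 23, 12, 8, 1, 5, 22, 0]

sorted suffixes:
  #0 SA[0]=13  'aaaaaaaaabb'
  #1 SA[1]=14  'aaaaaaaabb'
  #2 SA[2]=15  'aaaaaaabb'
  #3 SA[3]=16  'aaaaaabb'
  #4 SA[4]=17  'aaaaabb'
  #5 SA[5]=18  'aaaabb'
  #6 SA[6]=9  'aaabaaaaaaaaabb'
  #7 SA[7]=2  'aaabaabaaabaaaaaaaaabb'
  #8 SA[8]=19  'aaabb'
  #9 SA[9]=10  'aabaaaaaaaaabb'
  #10 SA[10]=6  'aabaaabaaaaaaaaabb'
  #11 SA[11]=3  'aabaabaaabaaaaaaaaabb'
  #12 SA[12]=20  'aabb'
  #13 SA[13]=11  'abaaaaaaaaabb'
  #14 SA[14]=7  'abaaabaaaaaaaaabb'
  #15 SA[15]=4  'abaabaaabaaaaaaaaabb'
  #16 SA[16]=21  'abb'
  #17 SA[17]=23  'b'
  #18 SA[18]=12  'baaaaaaaaabb'
  #19 SA[19]=8  'baaabaaaaaaaaabb'
  #20 SA[20]=1  'baaabaabaaabaaaaaaaaabb'
  #21 SA[21]=5  'baabaaabaaaaaaaaabb'
  #22 SA[22]=22  'bb'
  #23 SA[23]=0  'bbaaabaabaaabaaaaaaaaabb'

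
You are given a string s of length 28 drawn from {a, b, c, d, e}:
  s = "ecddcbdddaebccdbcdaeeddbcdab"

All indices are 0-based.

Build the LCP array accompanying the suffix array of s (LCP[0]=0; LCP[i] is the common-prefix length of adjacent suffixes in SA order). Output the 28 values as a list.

sorted suffixes:
  #0 SA[0]=26  'ab'
  #1 SA[1]=9  'aebccdbcdaeeddbcdab'
  #2 SA[2]=18  'aeeddbcdab'
  #3 SA[3]=27  'b'
  #4 SA[4]=11  'bccdbcdaeeddbcdab'
  #5 SA[5]=23  'bcdab'
  #6 SA[6]=15  'bcdaeeddbcdab'
  #7 SA[7]=5  'bdddaebccdbcdaeeddbcdab'
  #8 SA[8]=4  'cbdddaebccdbcdaeeddbcdab'
  #9 SA[9]=12  'ccdbcdaeeddbcdab'
  #10 SA[10]=24  'cdab'
  #11 SA[11]=16  'cdaeeddbcdab'
  #12 SA[12]=13  'cdbcdaeeddbcdab'
  #13 SA[13]=1  'cddcbdddaebccdbcdaeeddbcdab'
  #14 SA[14]=25  'dab'
  #15 SA[15]=8  'daebccdbcdaeeddbcdab'
  #16 SA[16]=17  'daeeddbcdab'
  #17 SA[17]=22  'dbcdab'
  #18 SA[18]=14  'dbcdaeeddbcdab'
  #19 SA[19]=3  'dcbdddaebccdbcdaeeddbcdab'
  #20 SA[20]=7  'ddaebccdbcdaeeddbcdab'
  #21 SA[21]=21  'ddbcdab'
  #22 SA[22]=2  'ddcbdddaebccdbcdaeeddbcdab'
  #23 SA[23]=6  'dddaebccdbcdaeeddbcdab'
  #24 SA[24]=10  'ebccdbcdaeeddbcdab'
  #25 SA[25]=0  'ecddcbdddaebccdbcdaeeddbcdab'
  #26 SA[26]=20  'eddbcdab'
  #27 SA[27]=19  'eeddbcdab'

SA = [26, 9, 18, 27, 11, 23, 15, 5, 4, 12, 24, 16, 13, 1, 25, 8, 17, 22, 14, 3, 7, 21, 2, 6, 10, 0, 20, 19]
rank  pair      lcp
   1  s[26:],s[9:]  1  'a'
   2  s[9:],s[18:]  2  'ae'
   3  s[18:],s[27:]  0  ''
   4  s[27:],s[11:]  1  'b'
   5  s[11:],s[23:]  2  'bc'
   6  s[23:],s[15:]  4  'bcda'
   7  s[15:],s[5:]  1  'b'
   8  s[5:],s[4:]  0  ''
   9  s[4:],s[12:]  1  'c'
  10  s[12:],s[24:]  1  'c'
  11  s[24:],s[16:]  3  'cda'
  12  s[16:],s[13:]  2  'cd'
  13  s[13:],s[1:]  2  'cd'
  14  s[1:],s[25:]  0  ''
  15  s[25:],s[8:]  2  'da'
  16  s[8:],s[17:]  3  'dae'
  17  s[17:],s[22:]  1  'd'
  18  s[22:],s[14:]  5  'dbcda'
  19  s[14:],s[3:]  1  'd'
  20  s[3:],s[7:]  1  'd'
  21  s[7:],s[21:]  2  'dd'
  22  s[21:],s[2:]  2  'dd'
  23  s[2:],s[6:]  2  'dd'
  24  s[6:],s[10:]  0  ''
  25  s[10:],s[0:]  1  'e'
  26  s[0:],s[20:]  1  'e'
  27  s[20:],s[19:]  1  'e'

[0, 1, 2, 0, 1, 2, 4, 1, 0, 1, 1, 3, 2, 2, 0, 2, 3, 1, 5, 1, 1, 2, 2, 2, 0, 1, 1, 1]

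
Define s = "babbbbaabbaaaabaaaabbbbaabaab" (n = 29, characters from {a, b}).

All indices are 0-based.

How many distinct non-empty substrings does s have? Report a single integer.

rank→(start, suffix):
  0 → (10, 'aaaabaaaabbbbaabaab')
  1 → (15, 'aaaabbbbaabaab')
  2 → (11, 'aaabaaaabbbbaabaab')
  3 → (16, 'aaabbbbaabaab')
  4 → (26, 'aab')
  5 → (12, 'aabaaaabbbbaabaab')
  6 → (23, 'aabaab')
  7 → (6, 'aabbaaaabaaaabbbbaabaab')
  8 → (17, 'aabbbbaabaab')
  9 → (27, 'ab')
  10 → (13, 'abaaaabbbbaabaab')
  11 → (24, 'abaab')
  12 → (7, 'abbaaaabaaaabbbbaabaab')
  13 → (18, 'abbbbaabaab')
  14 → (1, 'abbbbaabbaaaabaaaabbbbaabaab')
  15 → (28, 'b')
  16 → (9, 'baaaabaaaabbbbaabaab')
  17 → (14, 'baaaabbbbaabaab')
  18 → (25, 'baab')
  19 → (22, 'baabaab')
  20 → (5, 'baabbaaaabaaaabbbbaabaab')
  21 → (0, 'babbbbaabbaaaabaaaabbbbaabaab')
  22 → (8, 'bbaaaabaaaabbbbaabaab')
  23 → (21, 'bbaabaab')
  24 → (4, 'bbaabbaaaabaaaabbbbaabaab')
  25 → (20, 'bbbaabaab')
  26 → (3, 'bbbaabbaaaabaaaabbbbaabaab')
  27 → (19, 'bbbbaabaab')
  28 → (2, 'bbbbaabbaaaabaaaabbbbaabaab')

SA = [10, 15, 11, 16, 26, 12, 23, 6, 17, 27, 13, 24, 7, 18, 1, 28, 9, 14, 25, 22, 5, 0, 8, 21, 4, 20, 3, 19, 2]
rank  pair      lcp
   1  s[10:],s[15:]  5  'aaaab'
   2  s[15:],s[11:]  3  'aaa'
   3  s[11:],s[16:]  4  'aaab'
   4  s[16:],s[26:]  2  'aa'
   5  s[26:],s[12:]  3  'aab'
   6  s[12:],s[23:]  5  'aabaa'
   7  s[23:],s[6:]  3  'aab'
   8  s[6:],s[17:]  4  'aabb'
   9  s[17:],s[27:]  1  'a'
  10  s[27:],s[13:]  2  'ab'
  11  s[13:],s[24:]  4  'abaa'
  12  s[24:],s[7:]  2  'ab'
  13  s[7:],s[18:]  3  'abb'
  14  s[18:],s[1:]  8  'abbbbaab'
  15  s[1:],s[28:]  0  ''
  16  s[28:],s[9:]  1  'b'
  17  s[9:],s[14:]  6  'baaaab'
  18  s[14:],s[25:]  3  'baa'
  19  s[25:],s[22:]  4  'baab'
  20  s[22:],s[5:]  4  'baab'
  21  s[5:],s[0:]  2  'ba'
  22  s[0:],s[8:]  1  'b'
  23  s[8:],s[21:]  4  'bbaa'
  24  s[21:],s[4:]  5  'bbaab'
  25  s[4:],s[20:]  2  'bb'
  26  s[20:],s[3:]  6  'bbbaab'
  27  s[3:],s[19:]  3  'bbb'
  28  s[19:],s[2:]  7  'bbbbaab'

n(n+1)/2 = 29·30/2 = 435
Σ LCP = 0 + 5 + 3 + 4 + 2 + 3 + 5 + 3 + 4 + 1 + 2 + 4 + 2 + 3 + 8 + 0 + 1 + 6 + 3 + 4 + 4 + 2 + 1 + 4 + 5 + 2 + 6 + 3 + 7 = 97
distinct = 435 − 97 = 338

338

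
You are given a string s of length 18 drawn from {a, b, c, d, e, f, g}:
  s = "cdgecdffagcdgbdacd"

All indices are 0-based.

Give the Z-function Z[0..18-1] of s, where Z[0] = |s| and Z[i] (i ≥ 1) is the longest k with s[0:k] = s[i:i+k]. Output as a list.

Z[0]=18
i=1: outside box; Z[1]=0
i=2: outside box; Z[2]=0
i=3: outside box; Z[3]=0
i=4: outside box; Z[4]=2 extend→box=[4,6)
i=5: min(r-i=1, Z[1]=0)=0; Z[5]=0
i=6: outside box; Z[6]=0
i=7: outside box; Z[7]=0
i=8: outside box; Z[8]=0
i=9: outside box; Z[9]=0
i=10: outside box; Z[10]=3 extend→box=[10,13)
i=11: min(r-i=2, Z[1]=0)=0; Z[11]=0
i=12: min(r-i=1, Z[2]=0)=0; Z[12]=0
i=13: outside box; Z[13]=0
i=14: outside box; Z[14]=0
i=15: outside box; Z[15]=0
i=16: outside box; Z[16]=2 extend→box=[16,18)
i=17: min(r-i=1, Z[1]=0)=0; Z[17]=0

[18, 0, 0, 0, 2, 0, 0, 0, 0, 0, 3, 0, 0, 0, 0, 0, 2, 0]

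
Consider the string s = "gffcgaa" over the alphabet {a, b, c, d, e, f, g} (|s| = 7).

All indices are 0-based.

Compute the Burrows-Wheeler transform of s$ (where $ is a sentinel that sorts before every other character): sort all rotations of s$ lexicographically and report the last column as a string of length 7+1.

aagffgc$

rank  rotation  last
    0  $gffcgaa  a
    1  a$gffcga  a
    2  aa$gffcg  g
    3  cgaa$gff  f
    4  fcgaa$gf  f
    5  ffcgaa$g  g
    6  gaa$gffc  c
    7  gffcgaa$  $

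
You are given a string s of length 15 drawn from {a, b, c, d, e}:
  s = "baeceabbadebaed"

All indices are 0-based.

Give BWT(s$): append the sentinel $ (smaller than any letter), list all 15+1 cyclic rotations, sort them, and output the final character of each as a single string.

debbbb$eaeeacdaa

rank  rotation          last
    0  $baeceabbadebaed  d
    1  abbadebaed$baece  e
    2  adebaed$baeceabb  b
    3  aeceabbadebaed$b  b
    4  aed$baeceabbadeb  b
    5  badebaed$baeceab  b
    6  baeceabbadebaed$  $
    7  baed$baeceabbade  e
    8  bbadebaed$baecea  a
    9  ceabbadebaed$bae  e
   10  d$baeceabbadebae  e
   11  debaed$baeceabba  a
   12  eabbadebaed$baec  c
   13  ebaed$baeceabbad  d
   14  eceabbadebaed$ba  a
   15  ed$baeceabbadeba  a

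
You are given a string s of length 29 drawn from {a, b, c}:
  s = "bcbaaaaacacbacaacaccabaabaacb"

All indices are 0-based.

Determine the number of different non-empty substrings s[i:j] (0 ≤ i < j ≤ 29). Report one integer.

rank | idx | suffix
   0 |   3 | aaaaacacbacaacaccabaabaacb
   1 |   4 | aaaacacbacaacaccabaabaacb
   2 |   5 | aaacacbacaacaccabaabaacb
   3 |  22 | aabaacb
   4 |   6 | aacacbacaacaccabaabaacb
   5 |  14 | aacaccabaabaacb
   6 |  25 | aacb
   7 |  20 | abaabaacb
   8 |  23 | abaacb
   9 |  12 | acaacaccabaabaacb
  10 |   7 | acacbacaacaccabaabaacb
  11 |  15 | acaccabaabaacb
  12 |  26 | acb
  13 |   9 | acbacaacaccabaabaacb
  14 |  17 | accabaabaacb
  15 |  28 | b
  16 |   2 | baaaaacacbacaacaccabaabaacb
  17 |  21 | baabaacb
  18 |  24 | baacb
  19 |  11 | bacaacaccabaabaacb
  20 |   0 | bcbaaaaacacbacaacaccabaabaacb
  21 |  13 | caacaccabaabaacb
  22 |  19 | cabaabaacb
  23 |   8 | cacbacaacaccabaabaacb
  24 |  16 | caccabaabaacb
  25 |  27 | cb
  26 |   1 | cbaaaaacacbacaacaccabaabaacb
  27 |  10 | cbacaacaccabaabaacb
  28 |  18 | ccabaabaacb

SA = [3, 4, 5, 22, 6, 14, 25, 20, 23, 12, 7, 15, 26, 9, 17, 28, 2, 21, 24, 11, 0, 13, 19, 8, 16, 27, 1, 10, 18]
[i] adj suffixes → lcp
  [1] 3/4 → 4 ('aaaa')
  [2] 4/5 → 3 ('aaa')
  [3] 5/22 → 2 ('aa')
  [4] 22/6 → 2 ('aa')
  [5] 6/14 → 5 ('aacac')
  [6] 14/25 → 3 ('aac')
  [7] 25/20 → 1 ('a')
  [8] 20/23 → 4 ('abaa')
  [9] 23/12 → 1 ('a')
  [10] 12/7 → 3 ('aca')
  [11] 7/15 → 4 ('acac')
  [12] 15/26 → 2 ('ac')
  [13] 26/9 → 3 ('acb')
  [14] 9/17 → 2 ('ac')
  [15] 17/28 → 0 ('')
  [16] 28/2 → 1 ('b')
  [17] 2/21 → 3 ('baa')
  [18] 21/24 → 3 ('baa')
  [19] 24/11 → 2 ('ba')
  [20] 11/0 → 1 ('b')
  [21] 0/13 → 0 ('')
  [22] 13/19 → 2 ('ca')
  [23] 19/8 → 2 ('ca')
  [24] 8/16 → 3 ('cac')
  [25] 16/27 → 1 ('c')
  [26] 27/1 → 2 ('cb')
  [27] 1/10 → 3 ('cba')
  [28] 10/18 → 1 ('c')

n(n+1)/2 = 29·30/2 = 435
Σ LCP = 0 + 4 + 3 + 2 + 2 + 5 + 3 + 1 + 4 + 1 + 3 + 4 + 2 + 3 + 2 + 0 + 1 + 3 + 3 + 2 + 1 + 0 + 2 + 2 + 3 + 1 + 2 + 3 + 1 = 63
distinct = 435 − 63 = 372

372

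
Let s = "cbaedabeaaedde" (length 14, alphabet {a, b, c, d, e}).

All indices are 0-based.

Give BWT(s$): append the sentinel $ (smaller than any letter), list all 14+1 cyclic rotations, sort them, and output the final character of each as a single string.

rank  rotation         last
    0  $cbaedabeaaedde  e
    1  aaedde$cbaedabe  e
    2  abeaaedde$cbaed  d
    3  aedabeaaedde$cb  b
    4  aedde$cbaedabea  a
    5  baedabeaaedde$c  c
    6  beaaedde$cbaeda  a
    7  cbaedabeaaedde$  $
    8  dabeaaedde$cbae  e
    9  dde$cbaedabeaae  e
   10  de$cbaedabeaaed  d
   11  e$cbaedabeaaedd  d
   12  eaaedde$cbaedab  b
   13  edabeaaedde$cba  a
   14  edde$cbaedabeaa  a

eedbaca$eeddbaa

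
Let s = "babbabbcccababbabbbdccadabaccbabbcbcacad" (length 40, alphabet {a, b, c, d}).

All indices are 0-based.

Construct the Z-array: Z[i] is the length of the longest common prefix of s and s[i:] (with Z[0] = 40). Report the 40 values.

[40, 0, 1, 4, 0, 1, 1, 0, 0, 0, 0, 7, 0, 1, 4, 0, 1, 1, 1, 0, 0, 0, 0, 0, 0, 2, 0, 0, 0, 4, 0, 1, 1, 0, 1, 0, 0, 0, 0, 0]

Z[0]=40
i=1: fresh scan; Z[1]=0
i=2: fresh scan; Z[2]=1 extend→box=[2,3)
i=3: fresh scan; Z[3]=4 extend→box=[3,7)
i=4: min(r-i=3, Z[1]=0)=0; Z[4]=0
i=5: min(r-i=2, Z[2]=1)=1; Z[5]=1
i=6: min(r-i=1, Z[3]=4)=1; Z[6]=1
i=7: fresh scan; Z[7]=0
i=8: fresh scan; Z[8]=0
i=9: fresh scan; Z[9]=0
i=10: fresh scan; Z[10]=0
i=11: fresh scan; Z[11]=7 extend→box=[11,18)
i=12: min(r-i=6, Z[1]=0)=0; Z[12]=0
i=13: min(r-i=5, Z[2]=1)=1; Z[13]=1
i=14: min(r-i=4, Z[3]=4)=4; Z[14]=4
i=15: min(r-i=3, Z[4]=0)=0; Z[15]=0
i=16: min(r-i=2, Z[5]=1)=1; Z[16]=1
i=17: min(r-i=1, Z[6]=1)=1; Z[17]=1
i=18: fresh scan; Z[18]=1 extend→box=[18,19)
i=19: fresh scan; Z[19]=0
i=20: fresh scan; Z[20]=0
i=21: fresh scan; Z[21]=0
i=22: fresh scan; Z[22]=0
i=23: fresh scan; Z[23]=0
i=24: fresh scan; Z[24]=0
i=25: fresh scan; Z[25]=2 extend→box=[25,27)
i=26: min(r-i=1, Z[1]=0)=0; Z[26]=0
i=27: fresh scan; Z[27]=0
i=28: fresh scan; Z[28]=0
i=29: fresh scan; Z[29]=4 extend→box=[29,33)
i=30: min(r-i=3, Z[1]=0)=0; Z[30]=0
i=31: min(r-i=2, Z[2]=1)=1; Z[31]=1
i=32: min(r-i=1, Z[3]=4)=1; Z[32]=1
i=33: fresh scan; Z[33]=0
i=34: fresh scan; Z[34]=1 extend→box=[34,35)
i=35: fresh scan; Z[35]=0
i=36: fresh scan; Z[36]=0
i=37: fresh scan; Z[37]=0
i=38: fresh scan; Z[38]=0
i=39: fresh scan; Z[39]=0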